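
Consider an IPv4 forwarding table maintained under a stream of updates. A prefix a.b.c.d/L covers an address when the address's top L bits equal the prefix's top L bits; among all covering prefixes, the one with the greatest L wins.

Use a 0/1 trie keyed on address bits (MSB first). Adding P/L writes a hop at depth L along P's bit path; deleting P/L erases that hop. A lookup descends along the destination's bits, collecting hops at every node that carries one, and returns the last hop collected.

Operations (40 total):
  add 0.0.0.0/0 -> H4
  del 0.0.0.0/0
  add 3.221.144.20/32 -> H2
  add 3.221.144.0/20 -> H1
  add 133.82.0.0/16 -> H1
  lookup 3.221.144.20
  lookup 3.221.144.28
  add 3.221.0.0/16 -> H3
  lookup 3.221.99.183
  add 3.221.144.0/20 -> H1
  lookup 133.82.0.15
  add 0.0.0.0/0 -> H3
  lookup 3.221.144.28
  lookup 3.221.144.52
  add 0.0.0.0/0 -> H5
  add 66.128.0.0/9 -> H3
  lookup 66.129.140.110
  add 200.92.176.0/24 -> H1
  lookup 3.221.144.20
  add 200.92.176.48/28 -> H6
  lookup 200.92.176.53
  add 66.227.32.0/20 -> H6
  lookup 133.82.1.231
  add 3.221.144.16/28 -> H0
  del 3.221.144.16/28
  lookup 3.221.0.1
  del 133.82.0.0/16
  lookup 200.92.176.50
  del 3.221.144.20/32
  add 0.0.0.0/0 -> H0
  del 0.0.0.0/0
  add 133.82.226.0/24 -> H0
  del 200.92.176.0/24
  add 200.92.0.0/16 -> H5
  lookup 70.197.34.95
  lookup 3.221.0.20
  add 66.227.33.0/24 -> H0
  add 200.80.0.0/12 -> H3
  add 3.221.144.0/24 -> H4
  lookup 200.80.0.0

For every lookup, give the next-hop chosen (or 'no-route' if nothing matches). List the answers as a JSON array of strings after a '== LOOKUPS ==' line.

Apply in order:
  add 0.0.0.0/0 -> H4 at depth 0
  del 0.0.0.0/0 (clear depth 0)
  add 3.221.144.20/32 -> H2 at depth 32
  add 3.221.144.0/20 -> H1 at depth 20
  add 133.82.0.0/16 -> H1 at depth 16
  ? 3.221.144.20  path d0:-→d1:-→d2:-→d3:-→d4:-→d5:-→d6:-→d7:-→d8:-→d9:-→d10:-→d11:-→d12:-→d13:-→d14:-→d15:-→d16:-→d17:-→d18:-→d19:-→d20:H1→d21:-→d22:-→d23:-→d24:-→d25:-→d26:-→d27:-→d28:-→d29:-→d30:-→d31:-→d32:H2  best=H2
  ? 3.221.144.28  path d0:-→d1:-→d2:-→d3:-→d4:-→d5:-→d6:-→d7:-→d8:-→d9:-→d10:-→d11:-→d12:-→d13:-→d14:-→d15:-→d16:-→d17:-→d18:-→d19:-→d20:H1→d21:-→d22:-→d23:-→d24:-→d25:-→d26:-→d27:-→d28:-  best=H1
  add 3.221.0.0/16 -> H3 at depth 16
  ? 3.221.99.183  path d0:-→d1:-→d2:-→d3:-→d4:-→d5:-→d6:-→d7:-→d8:-→d9:-→d10:-→d11:-→d12:-→d13:-→d14:-→d15:-→d16:H3  best=H3
  add 3.221.144.0/20 -> H1 at depth 20
  ? 133.82.0.15  path d0:-→d1:-→d2:-→d3:-→d4:-→d5:-→d6:-→d7:-→d8:-→d9:-→d10:-→d11:-→d12:-→d13:-→d14:-→d15:-→d16:H1  best=H1
  add 0.0.0.0/0 -> H3 at depth 0
  ? 3.221.144.28  path d0:H3→d1:-→d2:-→d3:-→d4:-→d5:-→d6:-→d7:-→d8:-→d9:-→d10:-→d11:-→d12:-→d13:-→d14:-→d15:-→d16:H3→d17:-→d18:-→d19:-→d20:H1→d21:-→d22:-→d23:-→d24:-→d25:-→d26:-→d27:-→d28:-  best=H1
  ? 3.221.144.52  path d0:H3→d1:-→d2:-→d3:-→d4:-→d5:-→d6:-→d7:-→d8:-→d9:-→d10:-→d11:-→d12:-→d13:-→d14:-→d15:-→d16:H3→d17:-→d18:-→d19:-→d20:H1→d21:-→d22:-→d23:-→d24:-→d25:-→d26:-  best=H1
  add 0.0.0.0/0 -> H5 at depth 0
  add 66.128.0.0/9 -> H3 at depth 9
  ? 66.129.140.110  path d0:H5→d1:-→d2:-→d3:-→d4:-→d5:-→d6:-→d7:-→d8:-→d9:H3  best=H3
  add 200.92.176.0/24 -> H1 at depth 24
  ? 3.221.144.20  path d0:H5→d1:-→d2:-→d3:-→d4:-→d5:-→d6:-→d7:-→d8:-→d9:-→d10:-→d11:-→d12:-→d13:-→d14:-→d15:-→d16:H3→d17:-→d18:-→d19:-→d20:H1→d21:-→d22:-→d23:-→d24:-→d25:-→d26:-→d27:-→d28:-→d29:-→d30:-→d31:-→d32:H2  best=H2
  add 200.92.176.48/28 -> H6 at depth 28
  ? 200.92.176.53  path d0:H5→d1:-→d2:-→d3:-→d4:-→d5:-→d6:-→d7:-→d8:-→d9:-→d10:-→d11:-→d12:-→d13:-→d14:-→d15:-→d16:-→d17:-→d18:-→d19:-→d20:-→d21:-→d22:-→d23:-→d24:H1→d25:-→d26:-→d27:-→d28:H6  best=H6
  add 66.227.32.0/20 -> H6 at depth 20
  ? 133.82.1.231  path d0:H5→d1:-→d2:-→d3:-→d4:-→d5:-→d6:-→d7:-→d8:-→d9:-→d10:-→d11:-→d12:-→d13:-→d14:-→d15:-→d16:H1  best=H1
  add 3.221.144.16/28 -> H0 at depth 28
  del 3.221.144.16/28 (clear depth 28)
  ? 3.221.0.1  path d0:H5→d1:-→d2:-→d3:-→d4:-→d5:-→d6:-→d7:-→d8:-→d9:-→d10:-→d11:-→d12:-→d13:-→d14:-→d15:-→d16:H3  best=H3
  del 133.82.0.0/16 (clear depth 16)
  ? 200.92.176.50  path d0:H5→d1:-→d2:-→d3:-→d4:-→d5:-→d6:-→d7:-→d8:-→d9:-→d10:-→d11:-→d12:-→d13:-→d14:-→d15:-→d16:-→d17:-→d18:-→d19:-→d20:-→d21:-→d22:-→d23:-→d24:H1→d25:-→d26:-→d27:-→d28:H6  best=H6
  del 3.221.144.20/32 (clear depth 32)
  add 0.0.0.0/0 -> H0 at depth 0
  del 0.0.0.0/0 (clear depth 0)
  add 133.82.226.0/24 -> H0 at depth 24
  del 200.92.176.0/24 (clear depth 24)
  add 200.92.0.0/16 -> H5 at depth 16
  ? 70.197.34.95  path d0:-→d1:-→d2:-→d3:-→d4:-→d5:-  best=no-route
  ? 3.221.0.20  path d0:-→d1:-→d2:-→d3:-→d4:-→d5:-→d6:-→d7:-→d8:-→d9:-→d10:-→d11:-→d12:-→d13:-→d14:-→d15:-→d16:H3  best=H3
  add 66.227.33.0/24 -> H0 at depth 24
  add 200.80.0.0/12 -> H3 at depth 12
  add 3.221.144.0/24 -> H4 at depth 24
  ? 200.80.0.0  path d0:-→d1:-→d2:-→d3:-→d4:-→d5:-→d6:-→d7:-→d8:-→d9:-→d10:-→d11:-→d12:H3  best=H3

== LOOKUPS ==
["H2","H1","H3","H1","H1","H1","H3","H2","H6","H1","H3","H6","no-route","H3","H3"]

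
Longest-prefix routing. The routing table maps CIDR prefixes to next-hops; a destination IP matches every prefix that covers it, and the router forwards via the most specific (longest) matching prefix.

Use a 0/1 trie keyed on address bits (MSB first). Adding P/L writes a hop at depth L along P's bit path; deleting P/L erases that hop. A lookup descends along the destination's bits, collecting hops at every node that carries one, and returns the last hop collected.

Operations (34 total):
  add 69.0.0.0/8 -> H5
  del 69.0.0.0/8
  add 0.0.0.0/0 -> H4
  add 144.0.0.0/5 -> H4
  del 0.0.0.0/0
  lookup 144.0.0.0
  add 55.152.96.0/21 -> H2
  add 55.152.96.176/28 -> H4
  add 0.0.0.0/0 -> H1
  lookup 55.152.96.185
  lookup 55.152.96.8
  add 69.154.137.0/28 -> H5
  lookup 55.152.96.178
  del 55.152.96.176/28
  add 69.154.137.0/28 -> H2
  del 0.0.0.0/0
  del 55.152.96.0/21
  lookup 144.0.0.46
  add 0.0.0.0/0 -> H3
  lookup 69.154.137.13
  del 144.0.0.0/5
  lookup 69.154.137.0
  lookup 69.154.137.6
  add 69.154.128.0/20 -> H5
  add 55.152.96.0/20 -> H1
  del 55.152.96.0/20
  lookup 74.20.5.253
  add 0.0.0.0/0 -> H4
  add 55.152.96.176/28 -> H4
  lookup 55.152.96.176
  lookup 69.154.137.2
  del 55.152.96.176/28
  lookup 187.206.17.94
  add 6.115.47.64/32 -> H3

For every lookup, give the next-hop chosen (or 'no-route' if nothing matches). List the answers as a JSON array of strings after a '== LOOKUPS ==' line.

Apply in order:
  add 69.0.0.0/8 -> H5 at depth 8
  del 69.0.0.0/8 (clear depth 8)
  add 0.0.0.0/0 -> H4 at depth 0
  add 144.0.0.0/5 -> H4 at depth 5
  del 0.0.0.0/0 (clear depth 0)
  ? 144.0.0.0  path d0:-→d1:-→d2:-→d3:-→d4:-→d5:H4  best=H4
  add 55.152.96.0/21 -> H2 at depth 21
  add 55.152.96.176/28 -> H4 at depth 28
  add 0.0.0.0/0 -> H1 at depth 0
  ? 55.152.96.185  path d0:H1→d1:-→d2:-→d3:-→d4:-→d5:-→d6:-→d7:-→d8:-→d9:-→d10:-→d11:-→d12:-→d13:-→d14:-→d15:-→d16:-→d17:-→d18:-→d19:-→d20:-→d21:H2→d22:-→d23:-→d24:-→d25:-→d26:-→d27:-→d28:H4  best=H4
  ? 55.152.96.8  path d0:H1→d1:-→d2:-→d3:-→d4:-→d5:-→d6:-→d7:-→d8:-→d9:-→d10:-→d11:-→d12:-→d13:-→d14:-→d15:-→d16:-→d17:-→d18:-→d19:-→d20:-→d21:H2→d22:-→d23:-→d24:-  best=H2
  add 69.154.137.0/28 -> H5 at depth 28
  ? 55.152.96.178  path d0:H1→d1:-→d2:-→d3:-→d4:-→d5:-→d6:-→d7:-→d8:-→d9:-→d10:-→d11:-→d12:-→d13:-→d14:-→d15:-→d16:-→d17:-→d18:-→d19:-→d20:-→d21:H2→d22:-→d23:-→d24:-→d25:-→d26:-→d27:-→d28:H4  best=H4
  del 55.152.96.176/28 (clear depth 28)
  add 69.154.137.0/28 -> H2 at depth 28
  del 0.0.0.0/0 (clear depth 0)
  del 55.152.96.0/21 (clear depth 21)
  ? 144.0.0.46  path d0:-→d1:-→d2:-→d3:-→d4:-→d5:H4  best=H4
  add 0.0.0.0/0 -> H3 at depth 0
  ? 69.154.137.13  path d0:H3→d1:-→d2:-→d3:-→d4:-→d5:-→d6:-→d7:-→d8:-→d9:-→d10:-→d11:-→d12:-→d13:-→d14:-→d15:-→d16:-→d17:-→d18:-→d19:-→d20:-→d21:-→d22:-→d23:-→d24:-→d25:-→d26:-→d27:-→d28:H2  best=H2
  del 144.0.0.0/5 (clear depth 5)
  ? 69.154.137.0  path d0:H3→d1:-→d2:-→d3:-→d4:-→d5:-→d6:-→d7:-→d8:-→d9:-→d10:-→d11:-→d12:-→d13:-→d14:-→d15:-→d16:-→d17:-→d18:-→d19:-→d20:-→d21:-→d22:-→d23:-→d24:-→d25:-→d26:-→d27:-→d28:H2  best=H2
  ? 69.154.137.6  path d0:H3→d1:-→d2:-→d3:-→d4:-→d5:-→d6:-→d7:-→d8:-→d9:-→d10:-→d11:-→d12:-→d13:-→d14:-→d15:-→d16:-→d17:-→d18:-→d19:-→d20:-→d21:-→d22:-→d23:-→d24:-→d25:-→d26:-→d27:-→d28:H2  best=H2
  add 69.154.128.0/20 -> H5 at depth 20
  add 55.152.96.0/20 -> H1 at depth 20
  del 55.152.96.0/20 (clear depth 20)
  ? 74.20.5.253  path d0:H3→d1:-→d2:-→d3:-→d4:-  best=H3
  add 0.0.0.0/0 -> H4 at depth 0
  add 55.152.96.176/28 -> H4 at depth 28
  ? 55.152.96.176  path d0:H4→d1:-→d2:-→d3:-→d4:-→d5:-→d6:-→d7:-→d8:-→d9:-→d10:-→d11:-→d12:-→d13:-→d14:-→d15:-→d16:-→d17:-→d18:-→d19:-→d20:-→d21:-→d22:-→d23:-→d24:-→d25:-→d26:-→d27:-→d28:H4  best=H4
  ? 69.154.137.2  path d0:H4→d1:-→d2:-→d3:-→d4:-→d5:-→d6:-→d7:-→d8:-→d9:-→d10:-→d11:-→d12:-→d13:-→d14:-→d15:-→d16:-→d17:-→d18:-→d19:-→d20:H5→d21:-→d22:-→d23:-→d24:-→d25:-→d26:-→d27:-→d28:H2  best=H2
  del 55.152.96.176/28 (clear depth 28)
  ? 187.206.17.94  path d0:H4→d1:-→d2:-  best=H4
  add 6.115.47.64/32 -> H3 at depth 32

== LOOKUPS ==
["H4","H4","H2","H4","H4","H2","H2","H2","H3","H4","H2","H4"]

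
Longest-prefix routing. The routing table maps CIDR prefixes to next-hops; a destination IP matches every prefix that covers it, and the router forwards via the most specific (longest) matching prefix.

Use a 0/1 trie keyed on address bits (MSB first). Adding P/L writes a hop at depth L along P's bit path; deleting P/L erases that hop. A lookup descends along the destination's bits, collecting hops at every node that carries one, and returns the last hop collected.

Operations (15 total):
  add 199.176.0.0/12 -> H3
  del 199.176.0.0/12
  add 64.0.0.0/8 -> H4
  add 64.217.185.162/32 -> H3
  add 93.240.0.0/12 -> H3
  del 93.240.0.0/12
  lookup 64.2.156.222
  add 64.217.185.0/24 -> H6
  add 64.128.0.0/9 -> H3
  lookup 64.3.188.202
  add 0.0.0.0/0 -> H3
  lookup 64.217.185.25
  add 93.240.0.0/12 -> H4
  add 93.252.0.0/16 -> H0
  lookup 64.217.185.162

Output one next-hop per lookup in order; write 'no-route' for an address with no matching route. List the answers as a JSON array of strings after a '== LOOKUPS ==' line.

Trace:
  add 199.176.0.0/12 -> H3 at depth 12
  del 199.176.0.0/12 (clear depth 12)
  add 64.0.0.0/8 -> H4 at depth 8
  add 64.217.185.162/32 -> H3 at depth 32
  add 93.240.0.0/12 -> H3 at depth 12
  del 93.240.0.0/12 (clear depth 12)
  ? 64.2.156.222  path d0:-→d1:-→d2:-→d3:-→d4:-→d5:-→d6:-→d7:-→d8:H4  best=H4
  add 64.217.185.0/24 -> H6 at depth 24
  add 64.128.0.0/9 -> H3 at depth 9
  ? 64.3.188.202  path d0:-→d1:-→d2:-→d3:-→d4:-→d5:-→d6:-→d7:-→d8:H4  best=H4
  add 0.0.0.0/0 -> H3 at depth 0
  ? 64.217.185.25  path d0:H3→d1:-→d2:-→d3:-→d4:-→d5:-→d6:-→d7:-→d8:H4→d9:H3→d10:-→d11:-→d12:-→d13:-→d14:-→d15:-→d16:-→d17:-→d18:-→d19:-→d20:-→d21:-→d22:-→d23:-→d24:H6  best=H6
  add 93.240.0.0/12 -> H4 at depth 12
  add 93.252.0.0/16 -> H0 at depth 16
  ? 64.217.185.162  path d0:H3→d1:-→d2:-→d3:-→d4:-→d5:-→d6:-→d7:-→d8:H4→d9:H3→d10:-→d11:-→d12:-→d13:-→d14:-→d15:-→d16:-→d17:-→d18:-→d19:-→d20:-→d21:-→d22:-→d23:-→d24:H6→d25:-→d26:-→d27:-→d28:-→d29:-→d30:-→d31:-→d32:H3  best=H3

== LOOKUPS ==
["H4","H4","H6","H3"]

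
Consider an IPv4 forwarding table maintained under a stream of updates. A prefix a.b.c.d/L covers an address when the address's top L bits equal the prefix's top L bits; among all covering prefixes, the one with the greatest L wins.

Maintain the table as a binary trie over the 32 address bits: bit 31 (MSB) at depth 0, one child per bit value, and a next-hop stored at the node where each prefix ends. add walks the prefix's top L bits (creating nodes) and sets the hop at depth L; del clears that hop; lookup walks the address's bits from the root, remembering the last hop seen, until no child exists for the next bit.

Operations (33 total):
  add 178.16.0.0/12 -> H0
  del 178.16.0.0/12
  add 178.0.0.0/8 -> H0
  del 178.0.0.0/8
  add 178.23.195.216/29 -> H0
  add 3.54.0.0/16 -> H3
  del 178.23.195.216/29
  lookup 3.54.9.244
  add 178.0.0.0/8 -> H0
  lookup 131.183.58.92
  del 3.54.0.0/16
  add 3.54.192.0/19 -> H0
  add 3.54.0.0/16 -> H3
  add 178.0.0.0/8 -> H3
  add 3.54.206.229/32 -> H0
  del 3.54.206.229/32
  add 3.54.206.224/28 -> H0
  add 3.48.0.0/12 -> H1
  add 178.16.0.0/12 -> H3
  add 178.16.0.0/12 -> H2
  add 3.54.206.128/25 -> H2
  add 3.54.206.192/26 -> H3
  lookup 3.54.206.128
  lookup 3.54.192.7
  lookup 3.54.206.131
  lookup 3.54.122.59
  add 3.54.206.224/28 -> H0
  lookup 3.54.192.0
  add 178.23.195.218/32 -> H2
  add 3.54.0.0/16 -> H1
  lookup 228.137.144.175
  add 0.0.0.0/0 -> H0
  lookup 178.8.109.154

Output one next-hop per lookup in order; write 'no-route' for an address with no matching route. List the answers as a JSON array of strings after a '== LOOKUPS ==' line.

Apply in order:
  + 178.16.0.0/12 (H0) depth=12
  - 178.16.0.0/12 clear@12
  + 178.0.0.0/8 (H0) depth=8
  - 178.0.0.0/8 clear@8
  + 178.23.195.216/29 (H0) depth=29
  + 3.54.0.0/16 (H3) depth=16
  - 178.23.195.216/29 clear@29
  Q 3.54.9.244: descend 0000001100110110 ; hops seen [H3] ; pick H3
  + 178.0.0.0/8 (H0) depth=8
  Q 131.183.58.92: descend 10 ; hops seen [∅] ; pick no-route
  - 3.54.0.0/16 clear@16
  + 3.54.192.0/19 (H0) depth=19
  + 3.54.0.0/16 (H3) depth=16
  + 178.0.0.0/8 (H3) depth=8
  + 3.54.206.229/32 (H0) depth=32
  - 3.54.206.229/32 clear@32
  + 3.54.206.224/28 (H0) depth=28
  + 3.48.0.0/12 (H1) depth=12
  + 178.16.0.0/12 (H3) depth=12
  + 178.16.0.0/12 (H2) depth=12
  + 3.54.206.128/25 (H2) depth=25
  + 3.54.206.192/26 (H3) depth=26
  Q 3.54.206.128: descend 0000001100110110110011101 ; hops seen [H1,H3,H0,H2] ; pick H2
  Q 3.54.192.7: descend 00000011001101101100 ; hops seen [H1,H3,H0] ; pick H0
  Q 3.54.206.131: descend 0000001100110110110011101 ; hops seen [H1,H3,H0,H2] ; pick H2
  Q 3.54.122.59: descend 0000001100110110 ; hops seen [H1,H3] ; pick H3
  + 3.54.206.224/28 (H0) depth=28
  Q 3.54.192.0: descend 00000011001101101100 ; hops seen [H1,H3,H0] ; pick H0
  + 178.23.195.218/32 (H2) depth=32
  + 3.54.0.0/16 (H1) depth=16
  Q 228.137.144.175: descend 1 ; hops seen [∅] ; pick no-route
  + 0.0.0.0/0 (H0) depth=0
  Q 178.8.109.154: descend 10110010000 ; hops seen [H0,H3] ; pick H3

== LOOKUPS ==
["H3","no-route","H2","H0","H2","H3","H0","no-route","H3"]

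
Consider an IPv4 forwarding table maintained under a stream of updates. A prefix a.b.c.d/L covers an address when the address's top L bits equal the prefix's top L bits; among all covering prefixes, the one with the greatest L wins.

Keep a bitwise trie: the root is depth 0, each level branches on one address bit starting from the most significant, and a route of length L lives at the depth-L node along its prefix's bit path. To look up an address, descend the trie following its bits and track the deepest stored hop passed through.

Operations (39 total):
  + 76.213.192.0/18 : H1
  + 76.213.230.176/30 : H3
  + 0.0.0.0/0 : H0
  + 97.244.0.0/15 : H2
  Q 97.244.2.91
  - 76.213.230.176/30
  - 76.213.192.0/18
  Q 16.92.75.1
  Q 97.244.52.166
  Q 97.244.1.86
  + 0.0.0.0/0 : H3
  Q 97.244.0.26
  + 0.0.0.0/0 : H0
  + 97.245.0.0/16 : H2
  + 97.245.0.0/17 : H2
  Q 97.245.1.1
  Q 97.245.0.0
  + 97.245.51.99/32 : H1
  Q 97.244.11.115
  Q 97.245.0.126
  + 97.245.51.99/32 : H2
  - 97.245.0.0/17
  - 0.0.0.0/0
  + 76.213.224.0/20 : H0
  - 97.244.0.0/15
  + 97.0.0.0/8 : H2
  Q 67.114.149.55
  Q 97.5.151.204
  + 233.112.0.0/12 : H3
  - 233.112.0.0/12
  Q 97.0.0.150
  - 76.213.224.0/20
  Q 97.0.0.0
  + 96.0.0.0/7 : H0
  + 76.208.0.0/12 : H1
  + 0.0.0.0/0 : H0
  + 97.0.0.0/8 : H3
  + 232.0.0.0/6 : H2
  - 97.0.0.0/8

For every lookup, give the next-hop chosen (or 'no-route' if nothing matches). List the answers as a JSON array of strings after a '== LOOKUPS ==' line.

Apply in order:
  add 76.213.192.0/18 -> H1 at depth 18
  add 76.213.230.176/30 -> H3 at depth 30
  add 0.0.0.0/0 -> H0 at depth 0
  add 97.244.0.0/15 -> H2 at depth 15
  lookup 97.244.2.91: bits 011000011111010 walk d0:H0→d1:-→d2:-→d3:-→d4:-→d5:-→d6:-→d7:-→d8:-→d9:-→d10:-→d11:-→d12:-→d13:-→d14:-→d15:H2 -> H2
  - 76.213.230.176/30 clear@30
  - 76.213.192.0/18 clear@18
  lookup 16.92.75.1: bits 0 walk d0:H0→d1:- -> H0
  lookup 97.244.52.166: bits 011000011111010 walk d0:H0→d1:-→d2:-→d3:-→d4:-→d5:-→d6:-→d7:-→d8:-→d9:-→d10:-→d11:-→d12:-→d13:-→d14:-→d15:H2 -> H2
  lookup 97.244.1.86: bits 011000011111010 walk d0:H0→d1:-→d2:-→d3:-→d4:-→d5:-→d6:-→d7:-→d8:-→d9:-→d10:-→d11:-→d12:-→d13:-→d14:-→d15:H2 -> H2
  add 0.0.0.0/0 -> H3 at depth 0
  lookup 97.244.0.26: bits 011000011111010 walk d0:H3→d1:-→d2:-→d3:-→d4:-→d5:-→d6:-→d7:-→d8:-→d9:-→d10:-→d11:-→d12:-→d13:-→d14:-→d15:H2 -> H2
  add 0.0.0.0/0 -> H0 at depth 0
  add 97.245.0.0/16 -> H2 at depth 16
  add 97.245.0.0/17 -> H2 at depth 17
  lookup 97.245.1.1: bits 01100001111101010 walk d0:H0→d1:-→d2:-→d3:-→d4:-→d5:-→d6:-→d7:-→d8:-→d9:-→d10:-→d11:-→d12:-→d13:-→d14:-→d15:H2→d16:H2→d17:H2 -> H2
  lookup 97.245.0.0: bits 01100001111101010 walk d0:H0→d1:-→d2:-→d3:-→d4:-→d5:-→d6:-→d7:-→d8:-→d9:-→d10:-→d11:-→d12:-→d13:-→d14:-→d15:H2→d16:H2→d17:H2 -> H2
  add 97.245.51.99/32 -> H1 at depth 32
  lookup 97.244.11.115: bits 011000011111010 walk d0:H0→d1:-→d2:-→d3:-→d4:-→d5:-→d6:-→d7:-→d8:-→d9:-→d10:-→d11:-→d12:-→d13:-→d14:-→d15:H2 -> H2
  lookup 97.245.0.126: bits 011000011111010100 walk d0:H0→d1:-→d2:-→d3:-→d4:-→d5:-→d6:-→d7:-→d8:-→d9:-→d10:-→d11:-→d12:-→d13:-→d14:-→d15:H2→d16:H2→d17:H2→d18:- -> H2
  add 97.245.51.99/32 -> H2 at depth 32
  - 97.245.0.0/17 clear@17
  - 0.0.0.0/0 clear@0
  add 76.213.224.0/20 -> H0 at depth 20
  - 97.244.0.0/15 clear@15
  add 97.0.0.0/8 -> H2 at depth 8
  lookup 67.114.149.55: bits 0100 walk d0:-→d1:-→d2:-→d3:-→d4:- -> no-route
  lookup 97.5.151.204: bits 01100001 walk d0:-→d1:-→d2:-→d3:-→d4:-→d5:-→d6:-→d7:-→d8:H2 -> H2
  add 233.112.0.0/12 -> H3 at depth 12
  - 233.112.0.0/12 clear@12
  lookup 97.0.0.150: bits 01100001 walk d0:-→d1:-→d2:-→d3:-→d4:-→d5:-→d6:-→d7:-→d8:H2 -> H2
  - 76.213.224.0/20 clear@20
  lookup 97.0.0.0: bits 01100001 walk d0:-→d1:-→d2:-→d3:-→d4:-→d5:-→d6:-→d7:-→d8:H2 -> H2
  add 96.0.0.0/7 -> H0 at depth 7
  add 76.208.0.0/12 -> H1 at depth 12
  add 0.0.0.0/0 -> H0 at depth 0
  add 97.0.0.0/8 -> H3 at depth 8
  add 232.0.0.0/6 -> H2 at depth 6
  - 97.0.0.0/8 clear@8

== LOOKUPS ==
["H2","H0","H2","H2","H2","H2","H2","H2","H2","no-route","H2","H2","H2"]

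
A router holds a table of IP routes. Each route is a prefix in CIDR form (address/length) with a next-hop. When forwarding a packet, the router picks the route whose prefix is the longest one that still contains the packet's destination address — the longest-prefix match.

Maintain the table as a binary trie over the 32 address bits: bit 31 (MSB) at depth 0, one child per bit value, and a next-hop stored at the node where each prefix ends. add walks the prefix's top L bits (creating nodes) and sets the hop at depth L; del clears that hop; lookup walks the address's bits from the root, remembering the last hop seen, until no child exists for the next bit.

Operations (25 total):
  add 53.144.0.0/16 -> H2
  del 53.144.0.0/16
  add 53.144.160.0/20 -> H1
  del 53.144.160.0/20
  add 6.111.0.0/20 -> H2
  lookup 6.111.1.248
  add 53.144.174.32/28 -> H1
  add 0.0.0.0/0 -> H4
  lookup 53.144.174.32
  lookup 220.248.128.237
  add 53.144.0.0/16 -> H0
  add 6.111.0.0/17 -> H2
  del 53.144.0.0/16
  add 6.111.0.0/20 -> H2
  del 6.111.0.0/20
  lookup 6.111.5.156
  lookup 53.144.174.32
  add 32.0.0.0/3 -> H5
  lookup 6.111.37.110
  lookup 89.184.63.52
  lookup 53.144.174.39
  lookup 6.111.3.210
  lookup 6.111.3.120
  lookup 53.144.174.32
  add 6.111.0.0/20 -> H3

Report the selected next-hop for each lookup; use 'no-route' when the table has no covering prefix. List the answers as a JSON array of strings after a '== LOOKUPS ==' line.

Apply in order:
  add 53.144.0.0/16 -> H2 at depth 16
  - 53.144.0.0/16 clear@16
  add 53.144.160.0/20 -> H1 at depth 20
  - 53.144.160.0/20 clear@20
  add 6.111.0.0/20 -> H2 at depth 20
  lookup 6.111.1.248: bits 00000110011011110000 walk d0:-→d1:-→d2:-→d3:-→d4:-→d5:-→d6:-→d7:-→d8:-→d9:-→d10:-→d11:-→d12:-→d13:-→d14:-→d15:-→d16:-→d17:-→d18:-→d19:-→d20:H2 -> H2
  add 53.144.174.32/28 -> H1 at depth 28
  add 0.0.0.0/0 -> H4 at depth 0
  lookup 53.144.174.32: bits 0011010110010000101011100010 walk d0:H4→d1:-→d2:-→d3:-→d4:-→d5:-→d6:-→d7:-→d8:-→d9:-→d10:-→d11:-→d12:-→d13:-→d14:-→d15:-→d16:-→d17:-→d18:-→d19:-→d20:-→d21:-→d22:-→d23:-→d24:-→d25:-→d26:-→d27:-→d28:H1 -> H1
  lookup 220.248.128.237: bits ε walk d0:H4 -> H4
  add 53.144.0.0/16 -> H0 at depth 16
  add 6.111.0.0/17 -> H2 at depth 17
  - 53.144.0.0/16 clear@16
  add 6.111.0.0/20 -> H2 at depth 20
  - 6.111.0.0/20 clear@20
  lookup 6.111.5.156: bits 00000110011011110000 walk d0:H4→d1:-→d2:-→d3:-→d4:-→d5:-→d6:-→d7:-→d8:-→d9:-→d10:-→d11:-→d12:-→d13:-→d14:-→d15:-→d16:-→d17:H2→d18:-→d19:-→d20:- -> H2
  lookup 53.144.174.32: bits 0011010110010000101011100010 walk d0:H4→d1:-→d2:-→d3:-→d4:-→d5:-→d6:-→d7:-→d8:-→d9:-→d10:-→d11:-→d12:-→d13:-→d14:-→d15:-→d16:-→d17:-→d18:-→d19:-→d20:-→d21:-→d22:-→d23:-→d24:-→d25:-→d26:-→d27:-→d28:H1 -> H1
  add 32.0.0.0/3 -> H5 at depth 3
  lookup 6.111.37.110: bits 000001100110111100 walk d0:H4→d1:-→d2:-→d3:-→d4:-→d5:-→d6:-→d7:-→d8:-→d9:-→d10:-→d11:-→d12:-→d13:-→d14:-→d15:-→d16:-→d17:H2→d18:- -> H2
  lookup 89.184.63.52: bits 0 walk d0:H4→d1:- -> H4
  lookup 53.144.174.39: bits 0011010110010000101011100010 walk d0:H4→d1:-→d2:-→d3:H5→d4:-→d5:-→d6:-→d7:-→d8:-→d9:-→d10:-→d11:-→d12:-→d13:-→d14:-→d15:-→d16:-→d17:-→d18:-→d19:-→d20:-→d21:-→d22:-→d23:-→d24:-→d25:-→d26:-→d27:-→d28:H1 -> H1
  lookup 6.111.3.210: bits 00000110011011110000 walk d0:H4→d1:-→d2:-→d3:-→d4:-→d5:-→d6:-→d7:-→d8:-→d9:-→d10:-→d11:-→d12:-→d13:-→d14:-→d15:-→d16:-→d17:H2→d18:-→d19:-→d20:- -> H2
  lookup 6.111.3.120: bits 00000110011011110000 walk d0:H4→d1:-→d2:-→d3:-→d4:-→d5:-→d6:-→d7:-→d8:-→d9:-→d10:-→d11:-→d12:-→d13:-→d14:-→d15:-→d16:-→d17:H2→d18:-→d19:-→d20:- -> H2
  lookup 53.144.174.32: bits 0011010110010000101011100010 walk d0:H4→d1:-→d2:-→d3:H5→d4:-→d5:-→d6:-→d7:-→d8:-→d9:-→d10:-→d11:-→d12:-→d13:-→d14:-→d15:-→d16:-→d17:-→d18:-→d19:-→d20:-→d21:-→d22:-→d23:-→d24:-→d25:-→d26:-→d27:-→d28:H1 -> H1
  add 6.111.0.0/20 -> H3 at depth 20

== LOOKUPS ==
["H2","H1","H4","H2","H1","H2","H4","H1","H2","H2","H1"]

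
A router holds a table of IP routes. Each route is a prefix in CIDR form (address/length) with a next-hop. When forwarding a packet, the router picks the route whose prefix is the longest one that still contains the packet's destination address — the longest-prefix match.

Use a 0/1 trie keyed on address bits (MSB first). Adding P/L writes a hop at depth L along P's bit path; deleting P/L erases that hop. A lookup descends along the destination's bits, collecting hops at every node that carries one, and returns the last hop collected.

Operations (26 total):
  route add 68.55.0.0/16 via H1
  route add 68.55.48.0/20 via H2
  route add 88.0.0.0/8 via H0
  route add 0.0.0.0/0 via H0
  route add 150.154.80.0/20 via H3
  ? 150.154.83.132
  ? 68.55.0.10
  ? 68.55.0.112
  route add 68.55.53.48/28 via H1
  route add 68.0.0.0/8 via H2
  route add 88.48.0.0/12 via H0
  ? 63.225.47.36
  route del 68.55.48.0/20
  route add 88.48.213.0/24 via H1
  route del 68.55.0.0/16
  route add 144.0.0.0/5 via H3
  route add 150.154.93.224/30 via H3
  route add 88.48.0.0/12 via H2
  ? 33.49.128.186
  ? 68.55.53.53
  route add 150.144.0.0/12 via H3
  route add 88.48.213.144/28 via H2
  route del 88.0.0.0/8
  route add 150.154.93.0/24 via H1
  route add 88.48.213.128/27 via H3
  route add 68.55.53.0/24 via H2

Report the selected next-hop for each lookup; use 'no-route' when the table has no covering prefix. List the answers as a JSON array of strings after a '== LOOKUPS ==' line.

Apply in order:
  + 68.55.0.0/16 (H1) depth=16
  + 68.55.48.0/20 (H2) depth=20
  + 88.0.0.0/8 (H0) depth=8
  + 0.0.0.0/0 (H0) depth=0
  + 150.154.80.0/20 (H3) depth=20
  Q 150.154.83.132: descend 10010110100110100101 ; hops seen [H0,H3] ; pick H3
  Q 68.55.0.10: descend 010001000011011100 ; hops seen [H0,H1] ; pick H1
  Q 68.55.0.112: descend 010001000011011100 ; hops seen [H0,H1] ; pick H1
  + 68.55.53.48/28 (H1) depth=28
  + 68.0.0.0/8 (H2) depth=8
  + 88.48.0.0/12 (H0) depth=12
  Q 63.225.47.36: descend 0 ; hops seen [H0] ; pick H0
  del 68.55.48.0/20 (clear depth 20)
  + 88.48.213.0/24 (H1) depth=24
  del 68.55.0.0/16 (clear depth 16)
  + 144.0.0.0/5 (H3) depth=5
  + 150.154.93.224/30 (H3) depth=30
  + 88.48.0.0/12 (H2) depth=12
  Q 33.49.128.186: descend 0 ; hops seen [H0] ; pick H0
  Q 68.55.53.53: descend 0100010000110111001101010011 ; hops seen [H0,H2,H1] ; pick H1
  + 150.144.0.0/12 (H3) depth=12
  + 88.48.213.144/28 (H2) depth=28
  del 88.0.0.0/8 (clear depth 8)
  + 150.154.93.0/24 (H1) depth=24
  + 88.48.213.128/27 (H3) depth=27
  + 68.55.53.0/24 (H2) depth=24

== LOOKUPS ==
["H3","H1","H1","H0","H0","H1"]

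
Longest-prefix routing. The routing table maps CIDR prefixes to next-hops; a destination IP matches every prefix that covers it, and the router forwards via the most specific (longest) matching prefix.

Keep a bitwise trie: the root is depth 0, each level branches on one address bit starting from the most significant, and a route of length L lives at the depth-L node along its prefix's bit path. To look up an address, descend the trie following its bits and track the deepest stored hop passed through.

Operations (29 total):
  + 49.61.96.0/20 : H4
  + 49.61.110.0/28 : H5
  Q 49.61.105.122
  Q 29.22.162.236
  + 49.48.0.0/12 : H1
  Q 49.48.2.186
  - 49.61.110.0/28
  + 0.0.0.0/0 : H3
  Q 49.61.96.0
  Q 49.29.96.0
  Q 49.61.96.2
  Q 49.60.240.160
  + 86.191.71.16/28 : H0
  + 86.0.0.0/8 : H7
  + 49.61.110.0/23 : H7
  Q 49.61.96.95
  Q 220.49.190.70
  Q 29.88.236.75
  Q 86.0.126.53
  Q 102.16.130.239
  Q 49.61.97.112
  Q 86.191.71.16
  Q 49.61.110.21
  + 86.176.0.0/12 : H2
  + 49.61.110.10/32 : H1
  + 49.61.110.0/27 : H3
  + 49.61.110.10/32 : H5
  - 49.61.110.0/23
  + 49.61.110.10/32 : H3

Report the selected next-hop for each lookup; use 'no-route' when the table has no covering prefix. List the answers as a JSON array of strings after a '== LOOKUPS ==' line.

Apply in order:
  + 49.61.96.0/20 (H4) depth=20
  + 49.61.110.0/28 (H5) depth=28
  ? 49.61.105.122  path d0:-→d1:-→d2:-→d3:-→d4:-→d5:-→d6:-→d7:-→d8:-→d9:-→d10:-→d11:-→d12:-→d13:-→d14:-→d15:-→d16:-→d17:-→d18:-→d19:-→d20:H4→d21:-  best=H4
  ? 29.22.162.236  path d0:-→d1:-→d2:-  best=no-route
  + 49.48.0.0/12 (H1) depth=12
  ? 49.48.2.186  path d0:-→d1:-→d2:-→d3:-→d4:-→d5:-→d6:-→d7:-→d8:-→d9:-→d10:-→d11:-→d12:H1  best=H1
  del 49.61.110.0/28 (clear depth 28)
  + 0.0.0.0/0 (H3) depth=0
  ? 49.61.96.0  path d0:H3→d1:-→d2:-→d3:-→d4:-→d5:-→d6:-→d7:-→d8:-→d9:-→d10:-→d11:-→d12:H1→d13:-→d14:-→d15:-→d16:-→d17:-→d18:-→d19:-→d20:H4  best=H4
  ? 49.29.96.0  path d0:H3→d1:-→d2:-→d3:-→d4:-→d5:-→d6:-→d7:-→d8:-→d9:-→d10:-  best=H3
  ? 49.61.96.2  path d0:H3→d1:-→d2:-→d3:-→d4:-→d5:-→d6:-→d7:-→d8:-→d9:-→d10:-→d11:-→d12:H1→d13:-→d14:-→d15:-→d16:-→d17:-→d18:-→d19:-→d20:H4  best=H4
  ? 49.60.240.160  path d0:H3→d1:-→d2:-→d3:-→d4:-→d5:-→d6:-→d7:-→d8:-→d9:-→d10:-→d11:-→d12:H1→d13:-→d14:-→d15:-  best=H1
  + 86.191.71.16/28 (H0) depth=28
  + 86.0.0.0/8 (H7) depth=8
  + 49.61.110.0/23 (H7) depth=23
  ? 49.61.96.95  path d0:H3→d1:-→d2:-→d3:-→d4:-→d5:-→d6:-→d7:-→d8:-→d9:-→d10:-→d11:-→d12:H1→d13:-→d14:-→d15:-→d16:-→d17:-→d18:-→d19:-→d20:H4  best=H4
  ? 220.49.190.70  path d0:H3  best=H3
  ? 29.88.236.75  path d0:H3→d1:-→d2:-  best=H3
  ? 86.0.126.53  path d0:H3→d1:-→d2:-→d3:-→d4:-→d5:-→d6:-→d7:-→d8:H7  best=H7
  ? 102.16.130.239  path d0:H3→d1:-→d2:-  best=H3
  ? 49.61.97.112  path d0:H3→d1:-→d2:-→d3:-→d4:-→d5:-→d6:-→d7:-→d8:-→d9:-→d10:-→d11:-→d12:H1→d13:-→d14:-→d15:-→d16:-→d17:-→d18:-→d19:-→d20:H4  best=H4
  ? 86.191.71.16  path d0:H3→d1:-→d2:-→d3:-→d4:-→d5:-→d6:-→d7:-→d8:H7→d9:-→d10:-→d11:-→d12:-→d13:-→d14:-→d15:-→d16:-→d17:-→d18:-→d19:-→d20:-→d21:-→d22:-→d23:-→d24:-→d25:-→d26:-→d27:-→d28:H0  best=H0
  ? 49.61.110.21  path d0:H3→d1:-→d2:-→d3:-→d4:-→d5:-→d6:-→d7:-→d8:-→d9:-→d10:-→d11:-→d12:H1→d13:-→d14:-→d15:-→d16:-→d17:-→d18:-→d19:-→d20:H4→d21:-→d22:-→d23:H7→d24:-→d25:-→d26:-→d27:-  best=H7
  + 86.176.0.0/12 (H2) depth=12
  + 49.61.110.10/32 (H1) depth=32
  + 49.61.110.0/27 (H3) depth=27
  + 49.61.110.10/32 (H5) depth=32
  del 49.61.110.0/23 (clear depth 23)
  + 49.61.110.10/32 (H3) depth=32

== LOOKUPS ==
["H4","no-route","H1","H4","H3","H4","H1","H4","H3","H3","H7","H3","H4","H0","H7"]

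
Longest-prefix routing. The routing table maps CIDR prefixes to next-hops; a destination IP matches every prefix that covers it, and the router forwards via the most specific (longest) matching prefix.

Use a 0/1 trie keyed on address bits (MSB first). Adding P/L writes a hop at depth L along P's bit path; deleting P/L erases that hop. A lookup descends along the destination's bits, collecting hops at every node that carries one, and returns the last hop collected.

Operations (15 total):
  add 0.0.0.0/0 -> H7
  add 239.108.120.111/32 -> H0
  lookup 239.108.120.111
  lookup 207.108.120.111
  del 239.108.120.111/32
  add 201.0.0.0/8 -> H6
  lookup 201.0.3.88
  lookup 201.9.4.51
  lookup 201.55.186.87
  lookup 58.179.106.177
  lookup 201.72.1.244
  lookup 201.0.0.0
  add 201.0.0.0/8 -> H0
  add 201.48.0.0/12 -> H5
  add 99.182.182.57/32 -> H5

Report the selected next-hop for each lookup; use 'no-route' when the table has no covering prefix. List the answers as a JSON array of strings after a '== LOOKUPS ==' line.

Apply in order:
  add 0.0.0.0/0 -> H7 at depth 0
  add 239.108.120.111/32 -> H0 at depth 32
  lookup 239.108.120.111: bits 11101111011011000111100001101111 walk d0:H7→d1:-→d2:-→d3:-→d4:-→d5:-→d6:-→d7:-→d8:-→d9:-→d10:-→d11:-→d12:-→d13:-→d14:-→d15:-→d16:-→d17:-→d18:-→d19:-→d20:-→d21:-→d22:-→d23:-→d24:-→d25:-→d26:-→d27:-→d28:-→d29:-→d30:-→d31:-→d32:H0 -> H0
  lookup 207.108.120.111: bits 11 walk d0:H7→d1:-→d2:- -> H7
  - 239.108.120.111/32 clear@32
  add 201.0.0.0/8 -> H6 at depth 8
  lookup 201.0.3.88: bits 11001001 walk d0:H7→d1:-→d2:-→d3:-→d4:-→d5:-→d6:-→d7:-→d8:H6 -> H6
  lookup 201.9.4.51: bits 11001001 walk d0:H7→d1:-→d2:-→d3:-→d4:-→d5:-→d6:-→d7:-→d8:H6 -> H6
  lookup 201.55.186.87: bits 11001001 walk d0:H7→d1:-→d2:-→d3:-→d4:-→d5:-→d6:-→d7:-→d8:H6 -> H6
  lookup 58.179.106.177: bits ε walk d0:H7 -> H7
  lookup 201.72.1.244: bits 11001001 walk d0:H7→d1:-→d2:-→d3:-→d4:-→d5:-→d6:-→d7:-→d8:H6 -> H6
  lookup 201.0.0.0: bits 11001001 walk d0:H7→d1:-→d2:-→d3:-→d4:-→d5:-→d6:-→d7:-→d8:H6 -> H6
  add 201.0.0.0/8 -> H0 at depth 8
  add 201.48.0.0/12 -> H5 at depth 12
  add 99.182.182.57/32 -> H5 at depth 32

== LOOKUPS ==
["H0","H7","H6","H6","H6","H7","H6","H6"]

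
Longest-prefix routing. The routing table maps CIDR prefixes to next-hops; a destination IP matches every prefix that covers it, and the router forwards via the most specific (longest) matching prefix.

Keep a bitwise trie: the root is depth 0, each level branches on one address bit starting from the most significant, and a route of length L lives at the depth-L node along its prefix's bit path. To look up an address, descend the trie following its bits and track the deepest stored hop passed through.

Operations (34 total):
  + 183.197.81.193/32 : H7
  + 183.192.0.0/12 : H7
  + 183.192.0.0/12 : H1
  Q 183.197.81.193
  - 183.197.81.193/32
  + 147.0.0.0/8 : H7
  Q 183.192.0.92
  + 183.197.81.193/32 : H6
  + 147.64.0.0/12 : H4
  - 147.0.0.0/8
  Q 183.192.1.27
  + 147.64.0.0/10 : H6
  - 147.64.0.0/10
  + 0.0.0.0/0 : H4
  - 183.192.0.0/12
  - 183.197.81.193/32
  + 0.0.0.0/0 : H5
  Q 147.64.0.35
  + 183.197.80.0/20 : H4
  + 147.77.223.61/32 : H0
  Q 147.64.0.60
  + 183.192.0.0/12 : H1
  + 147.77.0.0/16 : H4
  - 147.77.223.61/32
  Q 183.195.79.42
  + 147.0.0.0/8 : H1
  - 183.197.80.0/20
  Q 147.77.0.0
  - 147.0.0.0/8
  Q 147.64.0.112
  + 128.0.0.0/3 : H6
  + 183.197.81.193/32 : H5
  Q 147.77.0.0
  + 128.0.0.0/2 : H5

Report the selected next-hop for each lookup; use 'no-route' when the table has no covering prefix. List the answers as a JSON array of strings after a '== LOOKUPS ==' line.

Trace:
  + 183.197.81.193/32 (H7) depth=32
  + 183.192.0.0/12 (H7) depth=12
  + 183.192.0.0/12 (H1) depth=12
  lookup 183.197.81.193: bits 10110111110001010101000111000001 walk d0:-→d1:-→d2:-→d3:-→d4:-→d5:-→d6:-→d7:-→d8:-→d9:-→d10:-→d11:-→d12:H1→d13:-→d14:-→d15:-→d16:-→d17:-→d18:-→d19:-→d20:-→d21:-→d22:-→d23:-→d24:-→d25:-→d26:-→d27:-→d28:-→d29:-→d30:-→d31:-→d32:H7 -> H7
  del 183.197.81.193/32 (clear depth 32)
  + 147.0.0.0/8 (H7) depth=8
  lookup 183.192.0.92: bits 1011011111000 walk d0:-→d1:-→d2:-→d3:-→d4:-→d5:-→d6:-→d7:-→d8:-→d9:-→d10:-→d11:-→d12:H1→d13:- -> H1
  + 183.197.81.193/32 (H6) depth=32
  + 147.64.0.0/12 (H4) depth=12
  del 147.0.0.0/8 (clear depth 8)
  lookup 183.192.1.27: bits 1011011111000 walk d0:-→d1:-→d2:-→d3:-→d4:-→d5:-→d6:-→d7:-→d8:-→d9:-→d10:-→d11:-→d12:H1→d13:- -> H1
  + 147.64.0.0/10 (H6) depth=10
  del 147.64.0.0/10 (clear depth 10)
  + 0.0.0.0/0 (H4) depth=0
  del 183.192.0.0/12 (clear depth 12)
  del 183.197.81.193/32 (clear depth 32)
  + 0.0.0.0/0 (H5) depth=0
  lookup 147.64.0.35: bits 100100110100 walk d0:H5→d1:-→d2:-→d3:-→d4:-→d5:-→d6:-→d7:-→d8:-→d9:-→d10:-→d11:-→d12:H4 -> H4
  + 183.197.80.0/20 (H4) depth=20
  + 147.77.223.61/32 (H0) depth=32
  lookup 147.64.0.60: bits 100100110100 walk d0:H5→d1:-→d2:-→d3:-→d4:-→d5:-→d6:-→d7:-→d8:-→d9:-→d10:-→d11:-→d12:H4 -> H4
  + 183.192.0.0/12 (H1) depth=12
  + 147.77.0.0/16 (H4) depth=16
  del 147.77.223.61/32 (clear depth 32)
  lookup 183.195.79.42: bits 1011011111000 walk d0:H5→d1:-→d2:-→d3:-→d4:-→d5:-→d6:-→d7:-→d8:-→d9:-→d10:-→d11:-→d12:H1→d13:- -> H1
  + 147.0.0.0/8 (H1) depth=8
  del 183.197.80.0/20 (clear depth 20)
  lookup 147.77.0.0: bits 1001001101001101 walk d0:H5→d1:-→d2:-→d3:-→d4:-→d5:-→d6:-→d7:-→d8:H1→d9:-→d10:-→d11:-→d12:H4→d13:-→d14:-→d15:-→d16:H4 -> H4
  del 147.0.0.0/8 (clear depth 8)
  lookup 147.64.0.112: bits 100100110100 walk d0:H5→d1:-→d2:-→d3:-→d4:-→d5:-→d6:-→d7:-→d8:-→d9:-→d10:-→d11:-→d12:H4 -> H4
  + 128.0.0.0/3 (H6) depth=3
  + 183.197.81.193/32 (H5) depth=32
  lookup 147.77.0.0: bits 1001001101001101 walk d0:H5→d1:-→d2:-→d3:H6→d4:-→d5:-→d6:-→d7:-→d8:-→d9:-→d10:-→d11:-→d12:H4→d13:-→d14:-→d15:-→d16:H4 -> H4
  + 128.0.0.0/2 (H5) depth=2

== LOOKUPS ==
["H7","H1","H1","H4","H4","H1","H4","H4","H4"]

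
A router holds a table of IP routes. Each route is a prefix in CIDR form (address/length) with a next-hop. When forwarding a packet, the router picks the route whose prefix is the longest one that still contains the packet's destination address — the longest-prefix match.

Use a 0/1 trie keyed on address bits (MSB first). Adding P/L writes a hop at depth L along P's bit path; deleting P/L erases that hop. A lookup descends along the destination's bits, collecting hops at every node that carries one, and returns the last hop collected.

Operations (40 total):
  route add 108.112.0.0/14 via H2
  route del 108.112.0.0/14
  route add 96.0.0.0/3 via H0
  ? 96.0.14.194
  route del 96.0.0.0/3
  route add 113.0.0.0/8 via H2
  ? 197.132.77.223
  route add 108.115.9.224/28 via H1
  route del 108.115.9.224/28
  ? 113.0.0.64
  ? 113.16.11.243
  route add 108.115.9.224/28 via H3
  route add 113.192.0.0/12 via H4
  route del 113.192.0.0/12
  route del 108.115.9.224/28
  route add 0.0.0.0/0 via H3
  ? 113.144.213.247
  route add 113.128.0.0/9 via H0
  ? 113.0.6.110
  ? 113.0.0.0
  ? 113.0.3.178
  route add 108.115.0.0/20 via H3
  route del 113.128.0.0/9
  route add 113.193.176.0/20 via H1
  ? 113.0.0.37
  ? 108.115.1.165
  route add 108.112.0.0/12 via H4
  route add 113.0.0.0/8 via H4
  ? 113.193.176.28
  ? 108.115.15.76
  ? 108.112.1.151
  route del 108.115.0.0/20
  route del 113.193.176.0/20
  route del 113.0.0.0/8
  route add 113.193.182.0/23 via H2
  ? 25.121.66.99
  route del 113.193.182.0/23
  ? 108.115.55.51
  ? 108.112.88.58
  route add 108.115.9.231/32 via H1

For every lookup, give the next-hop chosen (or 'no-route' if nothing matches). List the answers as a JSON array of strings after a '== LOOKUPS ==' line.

Apply in order:
  add 108.112.0.0/14 -> H2 at depth 14
  del 108.112.0.0/14 (clear depth 14)
  add 96.0.0.0/3 -> H0 at depth 3
  ? 96.0.14.194  path d0:-→d1:-→d2:-→d3:H0→d4:-  best=H0
  del 96.0.0.0/3 (clear depth 3)
  add 113.0.0.0/8 -> H2 at depth 8
  ? 197.132.77.223  path d0:-  best=no-route
  add 108.115.9.224/28 -> H1 at depth 28
  del 108.115.9.224/28 (clear depth 28)
  ? 113.0.0.64  path d0:-→d1:-→d2:-→d3:-→d4:-→d5:-→d6:-→d7:-→d8:H2  best=H2
  ? 113.16.11.243  path d0:-→d1:-→d2:-→d3:-→d4:-→d5:-→d6:-→d7:-→d8:H2  best=H2
  add 108.115.9.224/28 -> H3 at depth 28
  add 113.192.0.0/12 -> H4 at depth 12
  del 113.192.0.0/12 (clear depth 12)
  del 108.115.9.224/28 (clear depth 28)
  add 0.0.0.0/0 -> H3 at depth 0
  ? 113.144.213.247  path d0:H3→d1:-→d2:-→d3:-→d4:-→d5:-→d6:-→d7:-→d8:H2→d9:-  best=H2
  add 113.128.0.0/9 -> H0 at depth 9
  ? 113.0.6.110  path d0:H3→d1:-→d2:-→d3:-→d4:-→d5:-→d6:-→d7:-→d8:H2  best=H2
  ? 113.0.0.0  path d0:H3→d1:-→d2:-→d3:-→d4:-→d5:-→d6:-→d7:-→d8:H2  best=H2
  ? 113.0.3.178  path d0:H3→d1:-→d2:-→d3:-→d4:-→d5:-→d6:-→d7:-→d8:H2  best=H2
  add 108.115.0.0/20 -> H3 at depth 20
  del 113.128.0.0/9 (clear depth 9)
  add 113.193.176.0/20 -> H1 at depth 20
  ? 113.0.0.37  path d0:H3→d1:-→d2:-→d3:-→d4:-→d5:-→d6:-→d7:-→d8:H2  best=H2
  ? 108.115.1.165  path d0:H3→d1:-→d2:-→d3:-→d4:-→d5:-→d6:-→d7:-→d8:-→d9:-→d10:-→d11:-→d12:-→d13:-→d14:-→d15:-→d16:-→d17:-→d18:-→d19:-→d20:H3  best=H3
  add 108.112.0.0/12 -> H4 at depth 12
  add 113.0.0.0/8 -> H4 at depth 8
  ? 113.193.176.28  path d0:H3→d1:-→d2:-→d3:-→d4:-→d5:-→d6:-→d7:-→d8:H4→d9:-→d10:-→d11:-→d12:-→d13:-→d14:-→d15:-→d16:-→d17:-→d18:-→d19:-→d20:H1  best=H1
  ? 108.115.15.76  path d0:H3→d1:-→d2:-→d3:-→d4:-→d5:-→d6:-→d7:-→d8:-→d9:-→d10:-→d11:-→d12:H4→d13:-→d14:-→d15:-→d16:-→d17:-→d18:-→d19:-→d20:H3→d21:-  best=H3
  ? 108.112.1.151  path d0:H3→d1:-→d2:-→d3:-→d4:-→d5:-→d6:-→d7:-→d8:-→d9:-→d10:-→d11:-→d12:H4→d13:-→d14:-  best=H4
  del 108.115.0.0/20 (clear depth 20)
  del 113.193.176.0/20 (clear depth 20)
  del 113.0.0.0/8 (clear depth 8)
  add 113.193.182.0/23 -> H2 at depth 23
  ? 25.121.66.99  path d0:H3→d1:-  best=H3
  del 113.193.182.0/23 (clear depth 23)
  ? 108.115.55.51  path d0:H3→d1:-→d2:-→d3:-→d4:-→d5:-→d6:-→d7:-→d8:-→d9:-→d10:-→d11:-→d12:H4→d13:-→d14:-→d15:-→d16:-→d17:-→d18:-  best=H4
  ? 108.112.88.58  path d0:H3→d1:-→d2:-→d3:-→d4:-→d5:-→d6:-→d7:-→d8:-→d9:-→d10:-→d11:-→d12:H4→d13:-→d14:-  best=H4
  add 108.115.9.231/32 -> H1 at depth 32

== LOOKUPS ==
["H0","no-route","H2","H2","H2","H2","H2","H2","H2","H3","H1","H3","H4","H3","H4","H4"]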